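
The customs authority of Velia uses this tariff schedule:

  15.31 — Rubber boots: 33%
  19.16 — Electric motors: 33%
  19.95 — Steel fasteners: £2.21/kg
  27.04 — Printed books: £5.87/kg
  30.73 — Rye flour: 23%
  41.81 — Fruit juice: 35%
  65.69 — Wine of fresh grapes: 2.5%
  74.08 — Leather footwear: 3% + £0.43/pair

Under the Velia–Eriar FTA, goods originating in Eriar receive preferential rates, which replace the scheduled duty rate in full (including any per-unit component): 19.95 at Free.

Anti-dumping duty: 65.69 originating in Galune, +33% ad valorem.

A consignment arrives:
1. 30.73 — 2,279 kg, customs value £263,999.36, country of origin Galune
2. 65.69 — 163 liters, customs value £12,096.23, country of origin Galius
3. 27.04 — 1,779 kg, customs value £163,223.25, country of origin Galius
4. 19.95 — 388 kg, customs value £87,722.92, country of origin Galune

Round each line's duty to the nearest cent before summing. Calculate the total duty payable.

Line 1 (30.73, Galune, 2,279 kg, £263,999.36):
Base rate for 30.73 is 23%.
Duty = £263,999.36 × 23% = £60,719.85.
Line 2 (65.69, Galius, 163 liters, £12,096.23):
Base rate for 65.69 is 2.5%.
The additional-duty order on 65.69 targets Galune, not Galius; it does not apply.
Duty = £12,096.23 × 2.5% = £302.41.
Line 3 (27.04, Galius, 1,779 kg, £163,223.25):
Base rate for 27.04 is £5.87/kg.
Duty = 1,779 × £5.87 = £10,442.73.
Line 4 (19.95, Galune, 388 kg, £87,722.92):
Base rate for 19.95 is £2.21/kg.
19.95 has an FTA preferential rate, but origin Galune is not Eriar; base rate stands.
Duty = 388 × £2.21 = £857.48.
Total = £60,719.85 + £302.41 + £10,442.73 + £857.48 = £72,322.47.

£72,322.47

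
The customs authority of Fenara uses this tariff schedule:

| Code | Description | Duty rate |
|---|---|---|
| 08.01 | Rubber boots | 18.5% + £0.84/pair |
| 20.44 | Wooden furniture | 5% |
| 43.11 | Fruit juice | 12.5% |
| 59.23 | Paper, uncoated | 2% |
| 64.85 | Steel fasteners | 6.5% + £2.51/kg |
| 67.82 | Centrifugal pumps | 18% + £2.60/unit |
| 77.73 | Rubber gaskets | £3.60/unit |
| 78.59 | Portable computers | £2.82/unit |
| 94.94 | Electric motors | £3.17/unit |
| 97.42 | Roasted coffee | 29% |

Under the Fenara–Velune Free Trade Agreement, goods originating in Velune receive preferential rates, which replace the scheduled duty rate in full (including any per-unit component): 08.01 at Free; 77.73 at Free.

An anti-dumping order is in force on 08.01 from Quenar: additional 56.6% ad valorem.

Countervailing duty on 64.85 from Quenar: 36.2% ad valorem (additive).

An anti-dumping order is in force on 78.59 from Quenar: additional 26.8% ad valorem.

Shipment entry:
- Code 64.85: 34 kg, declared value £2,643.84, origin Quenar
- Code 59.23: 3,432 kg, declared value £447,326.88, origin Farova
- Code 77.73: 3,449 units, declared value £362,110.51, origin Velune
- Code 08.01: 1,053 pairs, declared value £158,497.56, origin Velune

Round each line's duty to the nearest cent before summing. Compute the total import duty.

£10,160.80

Line 1 (64.85, Quenar, 34 kg, £2,643.84):
Base rate for 64.85 is 6.5% + £2.51/kg.
Additional duty on 64.85 from Quenar: +36.2%. Applied ad valorem rate: 6.5% + 36.2% = 42.7%.
Duty = £2,643.84 × 42.7% + 34 × £2.51 = £1,214.26.
Line 2 (59.23, Farova, 3,432 kg, £447,326.88):
Base rate for 59.23 is 2%.
Duty = £447,326.88 × 2% = £8,946.54.
Line 3 (77.73, Velune, 3,449 units, £362,110.51):
Base rate for 77.73 is £3.60/unit.
Origin Velune qualifies under the Fenara–Velune agreement and 77.73 is covered: preferential rate Free applies instead.
Duty = £362,110.51 × 0% = £0.00.
Line 4 (08.01, Velune, 1,053 pairs, £158,497.56):
Base rate for 08.01 is 18.5% + £0.84/pair.
Origin Velune qualifies under the Fenara–Velune agreement and 08.01 is covered: preferential rate Free applies instead.
The additional-duty order on 08.01 targets Quenar, not Velune; it does not apply.
Duty = £158,497.56 × 0% = £0.00.
Total = £1,214.26 + £8,946.54 + £0.00 + £0.00 = £10,160.80.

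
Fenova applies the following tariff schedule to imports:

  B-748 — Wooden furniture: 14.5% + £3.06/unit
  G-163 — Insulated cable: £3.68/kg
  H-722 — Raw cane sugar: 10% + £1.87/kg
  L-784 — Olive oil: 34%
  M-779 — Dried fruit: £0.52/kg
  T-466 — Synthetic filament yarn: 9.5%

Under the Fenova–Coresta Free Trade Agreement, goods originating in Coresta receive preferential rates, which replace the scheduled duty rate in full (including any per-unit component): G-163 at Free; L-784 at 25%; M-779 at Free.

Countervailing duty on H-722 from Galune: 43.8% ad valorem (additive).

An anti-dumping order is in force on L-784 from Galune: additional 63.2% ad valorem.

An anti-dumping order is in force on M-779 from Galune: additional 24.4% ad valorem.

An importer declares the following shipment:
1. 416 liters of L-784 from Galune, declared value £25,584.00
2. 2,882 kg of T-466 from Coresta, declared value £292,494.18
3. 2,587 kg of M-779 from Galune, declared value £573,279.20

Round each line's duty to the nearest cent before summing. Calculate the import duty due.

£193,879.96

Line 1 (L-784, Galune, 416 liters, £25,584.00):
Base rate for L-784 is 34%.
L-784 has an FTA preferential rate, but origin Galune is not Coresta; base rate stands.
Additional duty on L-784 from Galune: +63.2%. Applied ad valorem rate: 34% + 63.2% = 97.2%.
Duty = £25,584.00 × 97.2% = £24,867.65.
Line 2 (T-466, Coresta, 2,882 kg, £292,494.18):
Base rate for T-466 is 9.5%.
Origin Coresta is the FTA partner but T-466 is not on the preference list; base rate stands.
Duty = £292,494.18 × 9.5% = £27,786.95.
Line 3 (M-779, Galune, 2,587 kg, £573,279.20):
Base rate for M-779 is £0.52/kg.
M-779 has an FTA preferential rate, but origin Galune is not Coresta; base rate stands.
Additional duty on M-779 from Galune: +24.4% ad valorem. Applied ad valorem rate = 24.4%.
Duty = £573,279.20 × 24.4% + 2,587 × £0.52 = £141,225.36.
Total = £24,867.65 + £27,786.95 + £141,225.36 = £193,879.96.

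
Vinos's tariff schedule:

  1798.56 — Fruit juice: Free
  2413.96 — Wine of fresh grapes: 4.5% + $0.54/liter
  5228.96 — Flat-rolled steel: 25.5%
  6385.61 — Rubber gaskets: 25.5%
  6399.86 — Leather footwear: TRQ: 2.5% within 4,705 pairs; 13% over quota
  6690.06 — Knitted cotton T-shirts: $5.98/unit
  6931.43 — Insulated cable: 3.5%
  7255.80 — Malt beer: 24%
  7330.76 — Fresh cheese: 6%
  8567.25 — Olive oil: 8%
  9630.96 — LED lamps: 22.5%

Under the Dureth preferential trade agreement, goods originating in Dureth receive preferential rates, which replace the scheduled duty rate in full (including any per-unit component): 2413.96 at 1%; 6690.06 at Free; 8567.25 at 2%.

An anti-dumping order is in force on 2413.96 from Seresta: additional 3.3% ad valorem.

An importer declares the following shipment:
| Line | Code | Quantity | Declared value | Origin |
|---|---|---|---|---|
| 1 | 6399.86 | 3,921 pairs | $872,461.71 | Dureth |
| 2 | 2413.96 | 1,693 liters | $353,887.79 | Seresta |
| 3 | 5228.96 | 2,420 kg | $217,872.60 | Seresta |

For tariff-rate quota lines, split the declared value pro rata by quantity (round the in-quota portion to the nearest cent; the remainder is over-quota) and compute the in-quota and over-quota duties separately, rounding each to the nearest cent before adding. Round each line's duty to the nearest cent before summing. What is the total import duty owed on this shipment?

$105,886.52

Line 1 (6399.86, Dureth, 3,921 pairs, $872,461.71):
Code 6399.86 is under a tariff-rate quota (threshold 4,705 pairs). Quantity 3,921 pairs is within the quota, so the in-quota rate 2.5% applies to the full value.
Duty = $872,461.71 × 2.5% = $21,811.54.
Line 2 (2413.96, Seresta, 1,693 liters, $353,887.79):
Base rate for 2413.96 is 4.5% + $0.54/liter.
2413.96 has an FTA preferential rate, but origin Seresta is not Dureth; base rate stands.
Additional duty on 2413.96 from Seresta: +3.3%. Applied ad valorem rate: 4.5% + 3.3% = 7.8%.
Duty = $353,887.79 × 7.8% + 1,693 × $0.54 = $28,517.47.
Line 3 (5228.96, Seresta, 2,420 kg, $217,872.60):
Base rate for 5228.96 is 25.5%.
Duty = $217,872.60 × 25.5% = $55,557.51.
Total = $21,811.54 + $28,517.47 + $55,557.51 = $105,886.52.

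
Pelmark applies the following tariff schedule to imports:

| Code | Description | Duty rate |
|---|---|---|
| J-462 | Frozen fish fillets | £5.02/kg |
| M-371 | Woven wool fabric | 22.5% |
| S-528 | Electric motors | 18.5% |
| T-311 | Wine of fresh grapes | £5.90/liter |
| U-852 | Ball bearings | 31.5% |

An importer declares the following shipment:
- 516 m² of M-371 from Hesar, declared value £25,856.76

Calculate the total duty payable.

Line 1 (M-371, Hesar, 516 m², £25,856.76):
Base rate for M-371 is 22.5%.
Duty = £25,856.76 × 22.5% = £5,817.77.

£5,817.77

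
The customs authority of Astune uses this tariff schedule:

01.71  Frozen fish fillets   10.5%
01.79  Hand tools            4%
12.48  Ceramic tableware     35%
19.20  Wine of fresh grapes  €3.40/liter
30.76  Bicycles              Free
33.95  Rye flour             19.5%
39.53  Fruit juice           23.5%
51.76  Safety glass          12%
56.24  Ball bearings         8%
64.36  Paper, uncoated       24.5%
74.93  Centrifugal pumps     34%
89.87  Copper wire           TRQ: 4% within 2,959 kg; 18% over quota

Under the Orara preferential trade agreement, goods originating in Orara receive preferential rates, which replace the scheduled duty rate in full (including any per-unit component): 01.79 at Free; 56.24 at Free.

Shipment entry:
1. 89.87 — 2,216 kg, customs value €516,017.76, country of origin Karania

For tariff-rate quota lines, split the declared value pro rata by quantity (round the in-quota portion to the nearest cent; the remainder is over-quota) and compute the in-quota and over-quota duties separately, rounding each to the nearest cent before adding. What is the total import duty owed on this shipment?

€20,640.71

Line 1 (89.87, Karania, 2,216 kg, €516,017.76):
Code 89.87 is under a tariff-rate quota (threshold 2,959 kg). Quantity 2,216 kg is within the quota, so the in-quota rate 4% applies to the full value.
Duty = €516,017.76 × 4% = €20,640.71.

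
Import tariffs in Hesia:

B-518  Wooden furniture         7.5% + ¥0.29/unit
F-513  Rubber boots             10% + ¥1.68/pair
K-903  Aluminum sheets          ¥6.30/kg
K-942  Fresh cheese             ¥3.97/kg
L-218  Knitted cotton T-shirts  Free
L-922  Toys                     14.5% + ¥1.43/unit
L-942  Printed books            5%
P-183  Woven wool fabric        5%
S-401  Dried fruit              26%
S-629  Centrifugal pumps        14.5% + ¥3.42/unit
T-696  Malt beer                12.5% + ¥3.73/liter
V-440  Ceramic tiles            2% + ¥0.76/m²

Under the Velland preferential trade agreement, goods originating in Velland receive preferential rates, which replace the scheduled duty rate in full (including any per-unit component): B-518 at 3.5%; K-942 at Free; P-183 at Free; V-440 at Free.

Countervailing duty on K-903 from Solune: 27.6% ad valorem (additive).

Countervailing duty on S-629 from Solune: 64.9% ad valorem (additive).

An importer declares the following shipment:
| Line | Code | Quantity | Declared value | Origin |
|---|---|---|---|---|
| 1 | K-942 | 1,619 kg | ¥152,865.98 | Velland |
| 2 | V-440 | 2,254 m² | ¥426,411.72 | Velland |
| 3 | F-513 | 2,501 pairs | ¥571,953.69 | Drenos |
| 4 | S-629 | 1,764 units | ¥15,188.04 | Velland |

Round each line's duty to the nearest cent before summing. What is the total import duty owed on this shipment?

Line 1 (K-942, Velland, 1,619 kg, ¥152,865.98):
Base rate for K-942 is ¥3.97/kg.
Origin Velland qualifies under the Hesia–Velland agreement and K-942 is covered: preferential rate Free applies instead.
Duty = ¥152,865.98 × 0% = ¥0.00.
Line 2 (V-440, Velland, 2,254 m², ¥426,411.72):
Base rate for V-440 is 2% + ¥0.76/m².
Origin Velland qualifies under the Hesia–Velland agreement and V-440 is covered: preferential rate Free applies instead.
Duty = ¥426,411.72 × 0% = ¥0.00.
Line 3 (F-513, Drenos, 2,501 pairs, ¥571,953.69):
Base rate for F-513 is 10% + ¥1.68/pair.
Duty = ¥571,953.69 × 10% + 2,501 × ¥1.68 = ¥61,397.05.
Line 4 (S-629, Velland, 1,764 units, ¥15,188.04):
Base rate for S-629 is 14.5% + ¥3.42/unit.
Origin Velland is the FTA partner but S-629 is not on the preference list; base rate stands.
The additional-duty order on S-629 targets Solune, not Velland; it does not apply.
Duty = ¥15,188.04 × 14.5% + 1,764 × ¥3.42 = ¥8,235.15.
Total = ¥0.00 + ¥0.00 + ¥61,397.05 + ¥8,235.15 = ¥69,632.20.

¥69,632.20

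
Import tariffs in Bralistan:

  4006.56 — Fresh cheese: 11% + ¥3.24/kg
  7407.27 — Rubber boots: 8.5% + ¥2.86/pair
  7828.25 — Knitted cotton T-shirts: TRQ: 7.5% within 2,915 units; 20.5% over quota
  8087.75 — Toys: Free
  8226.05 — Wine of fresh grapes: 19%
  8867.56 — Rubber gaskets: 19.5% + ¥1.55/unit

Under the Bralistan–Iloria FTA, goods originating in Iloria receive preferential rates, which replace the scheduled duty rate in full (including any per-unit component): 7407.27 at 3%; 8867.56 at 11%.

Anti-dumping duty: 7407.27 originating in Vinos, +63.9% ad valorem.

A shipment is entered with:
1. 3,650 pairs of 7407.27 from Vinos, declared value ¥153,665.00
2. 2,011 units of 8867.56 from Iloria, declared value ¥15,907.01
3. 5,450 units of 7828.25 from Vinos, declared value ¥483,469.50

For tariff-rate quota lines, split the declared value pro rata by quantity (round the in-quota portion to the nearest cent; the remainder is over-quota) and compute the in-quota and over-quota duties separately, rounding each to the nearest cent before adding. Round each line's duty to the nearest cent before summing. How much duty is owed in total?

Line 1 (7407.27, Vinos, 3,650 pairs, ¥153,665.00):
Base rate for 7407.27 is 8.5% + ¥2.86/pair.
7407.27 has an FTA preferential rate, but origin Vinos is not Iloria; base rate stands.
Additional duty on 7407.27 from Vinos: +63.9%. Applied ad valorem rate: 8.5% + 63.9% = 72.4%.
Duty = ¥153,665.00 × 72.4% + 3,650 × ¥2.86 = ¥121,692.46.
Line 2 (8867.56, Iloria, 2,011 units, ¥15,907.01):
Base rate for 8867.56 is 19.5% + ¥1.55/unit.
Origin Iloria qualifies under the Bralistan–Iloria agreement and 8867.56 is covered: preferential rate 11% applies instead.
Duty = ¥15,907.01 × 11% = ¥1,749.77.
Line 3 (7828.25, Vinos, 5,450 units, ¥483,469.50):
Code 7828.25 is under a tariff-rate quota (threshold 2,915 units). In-quota: 2,915 units at 7.5%; over-quota: 2,535 units at 20.5%.
Pro-rata value split: in-quota = ¥483,469.50 × 2,915/5,450 = ¥258,589.65; over-quota = ¥483,469.50 − ¥258,589.65 = ¥224,879.85.
In-quota duty = ¥258,589.65 × 7.5% = ¥19,394.22. Over-quota duty = ¥224,879.85 × 20.5% = ¥46,100.37.
Line duty = ¥19,394.22 + ¥46,100.37 = ¥65,494.59.
Total = ¥121,692.46 + ¥1,749.77 + ¥65,494.59 = ¥188,936.82.

¥188,936.82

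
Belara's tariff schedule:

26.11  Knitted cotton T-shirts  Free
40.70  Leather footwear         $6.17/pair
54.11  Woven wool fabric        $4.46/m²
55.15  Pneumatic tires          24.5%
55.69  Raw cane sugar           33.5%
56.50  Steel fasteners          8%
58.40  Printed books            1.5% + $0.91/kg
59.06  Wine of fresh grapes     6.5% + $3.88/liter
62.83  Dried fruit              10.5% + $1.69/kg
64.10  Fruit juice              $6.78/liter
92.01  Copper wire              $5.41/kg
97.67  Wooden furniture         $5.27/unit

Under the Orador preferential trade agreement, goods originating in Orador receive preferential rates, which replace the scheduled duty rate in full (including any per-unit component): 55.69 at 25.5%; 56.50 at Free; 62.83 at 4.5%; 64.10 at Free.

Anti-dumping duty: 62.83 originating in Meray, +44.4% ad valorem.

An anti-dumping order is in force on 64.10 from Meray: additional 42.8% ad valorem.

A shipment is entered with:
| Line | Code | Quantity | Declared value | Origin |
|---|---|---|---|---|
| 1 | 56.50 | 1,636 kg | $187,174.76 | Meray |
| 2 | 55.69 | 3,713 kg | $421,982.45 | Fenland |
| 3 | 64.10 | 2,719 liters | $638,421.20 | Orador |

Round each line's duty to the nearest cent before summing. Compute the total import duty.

Line 1 (56.50, Meray, 1,636 kg, $187,174.76):
Base rate for 56.50 is 8%.
56.50 has an FTA preferential rate, but origin Meray is not Orador; base rate stands.
Duty = $187,174.76 × 8% = $14,973.98.
Line 2 (55.69, Fenland, 3,713 kg, $421,982.45):
Base rate for 55.69 is 33.5%.
55.69 has an FTA preferential rate, but origin Fenland is not Orador; base rate stands.
Duty = $421,982.45 × 33.5% = $141,364.12.
Line 3 (64.10, Orador, 2,719 liters, $638,421.20):
Base rate for 64.10 is $6.78/liter.
Origin Orador qualifies under the Belara–Orador agreement and 64.10 is covered: preferential rate Free applies instead.
The additional-duty order on 64.10 targets Meray, not Orador; it does not apply.
Duty = $638,421.20 × 0% = $0.00.
Total = $14,973.98 + $141,364.12 + $0.00 = $156,338.10.

$156,338.10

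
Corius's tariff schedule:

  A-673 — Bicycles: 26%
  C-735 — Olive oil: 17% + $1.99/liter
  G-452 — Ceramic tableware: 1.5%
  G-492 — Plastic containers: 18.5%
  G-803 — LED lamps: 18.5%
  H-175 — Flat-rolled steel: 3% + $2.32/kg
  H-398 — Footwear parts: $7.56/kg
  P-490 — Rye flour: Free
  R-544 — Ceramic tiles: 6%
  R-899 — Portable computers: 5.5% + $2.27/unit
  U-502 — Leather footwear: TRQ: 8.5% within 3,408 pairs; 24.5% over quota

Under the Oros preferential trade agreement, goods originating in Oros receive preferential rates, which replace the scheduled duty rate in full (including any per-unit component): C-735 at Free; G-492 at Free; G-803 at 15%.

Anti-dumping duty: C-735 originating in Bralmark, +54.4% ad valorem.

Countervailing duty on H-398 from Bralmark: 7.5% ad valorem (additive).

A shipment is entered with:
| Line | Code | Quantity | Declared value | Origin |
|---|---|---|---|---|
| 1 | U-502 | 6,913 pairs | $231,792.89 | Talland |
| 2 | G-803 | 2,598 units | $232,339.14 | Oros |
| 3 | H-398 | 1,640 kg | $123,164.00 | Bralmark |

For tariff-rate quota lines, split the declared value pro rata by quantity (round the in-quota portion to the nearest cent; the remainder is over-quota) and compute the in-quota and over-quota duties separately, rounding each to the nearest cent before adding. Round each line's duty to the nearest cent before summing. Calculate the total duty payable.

Line 1 (U-502, Talland, 6,913 pairs, $231,792.89):
Code U-502 is under a tariff-rate quota (threshold 3,408 pairs). In-quota: 3,408 pairs at 8.5%; over-quota: 3,505 pairs at 24.5%.
Pro-rata value split: in-quota = $231,792.89 × 3,408/6,913 = $114,270.24; over-quota = $231,792.89 − $114,270.24 = $117,522.65.
In-quota duty = $114,270.24 × 8.5% = $9,712.97. Over-quota duty = $117,522.65 × 24.5% = $28,793.05.
Line duty = $9,712.97 + $28,793.05 = $38,506.02.
Line 2 (G-803, Oros, 2,598 units, $232,339.14):
Base rate for G-803 is 18.5%.
Origin Oros qualifies under the Corius–Oros agreement and G-803 is covered: preferential rate 15% applies instead.
Duty = $232,339.14 × 15% = $34,850.87.
Line 3 (H-398, Bralmark, 1,640 kg, $123,164.00):
Base rate for H-398 is $7.56/kg.
Additional duty on H-398 from Bralmark: +7.5% ad valorem. Applied ad valorem rate = 7.5%.
Duty = $123,164.00 × 7.5% + 1,640 × $7.56 = $21,635.70.
Total = $38,506.02 + $34,850.87 + $21,635.70 = $94,992.59.

$94,992.59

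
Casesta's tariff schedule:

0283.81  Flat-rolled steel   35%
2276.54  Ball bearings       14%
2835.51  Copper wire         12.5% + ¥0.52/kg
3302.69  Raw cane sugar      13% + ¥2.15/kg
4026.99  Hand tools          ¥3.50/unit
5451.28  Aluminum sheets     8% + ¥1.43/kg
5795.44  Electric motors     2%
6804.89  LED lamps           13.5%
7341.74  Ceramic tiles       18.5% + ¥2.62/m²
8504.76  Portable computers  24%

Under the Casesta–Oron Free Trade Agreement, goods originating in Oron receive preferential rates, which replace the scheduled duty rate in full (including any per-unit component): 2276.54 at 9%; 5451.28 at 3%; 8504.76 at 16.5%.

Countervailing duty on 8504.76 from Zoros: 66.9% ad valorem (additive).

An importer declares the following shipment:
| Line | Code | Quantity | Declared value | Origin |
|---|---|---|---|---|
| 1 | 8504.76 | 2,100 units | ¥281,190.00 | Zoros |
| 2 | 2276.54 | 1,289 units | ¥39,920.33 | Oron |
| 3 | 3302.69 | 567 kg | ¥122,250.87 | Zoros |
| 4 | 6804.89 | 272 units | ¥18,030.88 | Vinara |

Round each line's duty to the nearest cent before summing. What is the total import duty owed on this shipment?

Line 1 (8504.76, Zoros, 2,100 units, ¥281,190.00):
Base rate for 8504.76 is 24%.
8504.76 has an FTA preferential rate, but origin Zoros is not Oron; base rate stands.
Additional duty on 8504.76 from Zoros: +66.9%. Applied ad valorem rate: 24% + 66.9% = 90.9%.
Duty = ¥281,190.00 × 90.9% = ¥255,601.71.
Line 2 (2276.54, Oron, 1,289 units, ¥39,920.33):
Base rate for 2276.54 is 14%.
Origin Oron qualifies under the Casesta–Oron agreement and 2276.54 is covered: preferential rate 9% applies instead.
Duty = ¥39,920.33 × 9% = ¥3,592.83.
Line 3 (3302.69, Zoros, 567 kg, ¥122,250.87):
Base rate for 3302.69 is 13% + ¥2.15/kg.
Duty = ¥122,250.87 × 13% + 567 × ¥2.15 = ¥17,111.66.
Line 4 (6804.89, Vinara, 272 units, ¥18,030.88):
Base rate for 6804.89 is 13.5%.
Duty = ¥18,030.88 × 13.5% = ¥2,434.17.
Total = ¥255,601.71 + ¥3,592.83 + ¥17,111.66 + ¥2,434.17 = ¥278,740.37.

¥278,740.37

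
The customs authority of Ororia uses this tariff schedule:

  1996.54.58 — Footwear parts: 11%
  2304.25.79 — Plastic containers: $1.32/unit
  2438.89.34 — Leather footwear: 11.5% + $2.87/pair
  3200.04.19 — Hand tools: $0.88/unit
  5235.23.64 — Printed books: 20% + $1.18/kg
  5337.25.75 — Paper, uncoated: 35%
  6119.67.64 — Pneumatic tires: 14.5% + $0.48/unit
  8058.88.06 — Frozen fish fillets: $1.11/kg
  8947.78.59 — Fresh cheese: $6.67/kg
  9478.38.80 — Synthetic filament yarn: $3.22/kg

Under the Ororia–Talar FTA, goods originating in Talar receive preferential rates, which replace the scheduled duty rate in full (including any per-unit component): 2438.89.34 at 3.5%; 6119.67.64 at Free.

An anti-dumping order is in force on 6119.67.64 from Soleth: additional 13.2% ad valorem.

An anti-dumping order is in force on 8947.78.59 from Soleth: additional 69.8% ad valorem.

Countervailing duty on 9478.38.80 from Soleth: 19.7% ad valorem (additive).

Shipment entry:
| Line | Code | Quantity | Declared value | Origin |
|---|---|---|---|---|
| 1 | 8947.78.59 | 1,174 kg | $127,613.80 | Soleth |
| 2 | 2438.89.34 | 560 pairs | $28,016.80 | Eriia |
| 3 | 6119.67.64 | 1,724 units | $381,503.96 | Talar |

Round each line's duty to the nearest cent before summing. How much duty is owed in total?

$101,734.14

Line 1 (8947.78.59, Soleth, 1,174 kg, $127,613.80):
Base rate for 8947.78.59 is $6.67/kg.
Additional duty on 8947.78.59 from Soleth: +69.8% ad valorem. Applied ad valorem rate = 69.8%.
Duty = $127,613.80 × 69.8% + 1,174 × $6.67 = $96,905.01.
Line 2 (2438.89.34, Eriia, 560 pairs, $28,016.80):
Base rate for 2438.89.34 is 11.5% + $2.87/pair.
2438.89.34 has an FTA preferential rate, but origin Eriia is not Talar; base rate stands.
Duty = $28,016.80 × 11.5% + 560 × $2.87 = $4,829.13.
Line 3 (6119.67.64, Talar, 1,724 units, $381,503.96):
Base rate for 6119.67.64 is 14.5% + $0.48/unit.
Origin Talar qualifies under the Ororia–Talar agreement and 6119.67.64 is covered: preferential rate Free applies instead.
The additional-duty order on 6119.67.64 targets Soleth, not Talar; it does not apply.
Duty = $381,503.96 × 0% = $0.00.
Total = $96,905.01 + $4,829.13 + $0.00 = $101,734.14.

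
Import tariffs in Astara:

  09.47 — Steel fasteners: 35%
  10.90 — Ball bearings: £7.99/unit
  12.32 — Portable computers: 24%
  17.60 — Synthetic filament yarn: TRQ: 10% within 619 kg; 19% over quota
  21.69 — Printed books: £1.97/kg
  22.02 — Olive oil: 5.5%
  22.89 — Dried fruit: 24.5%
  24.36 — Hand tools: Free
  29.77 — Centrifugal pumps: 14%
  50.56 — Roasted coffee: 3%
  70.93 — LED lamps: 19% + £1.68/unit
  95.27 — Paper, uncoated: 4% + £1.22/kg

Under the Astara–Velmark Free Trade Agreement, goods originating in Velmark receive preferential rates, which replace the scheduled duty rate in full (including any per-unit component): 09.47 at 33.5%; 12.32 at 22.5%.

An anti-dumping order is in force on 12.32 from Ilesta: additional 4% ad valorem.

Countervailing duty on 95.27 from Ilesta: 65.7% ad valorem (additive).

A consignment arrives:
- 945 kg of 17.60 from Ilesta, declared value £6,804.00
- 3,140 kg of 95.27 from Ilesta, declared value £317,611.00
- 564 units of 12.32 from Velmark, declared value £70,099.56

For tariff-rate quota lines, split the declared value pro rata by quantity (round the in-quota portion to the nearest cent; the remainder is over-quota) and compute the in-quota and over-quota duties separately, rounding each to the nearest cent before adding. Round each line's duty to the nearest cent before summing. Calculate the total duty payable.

£241,869.72

Line 1 (17.60, Ilesta, 945 kg, £6,804.00):
Code 17.60 is under a tariff-rate quota (threshold 619 kg). In-quota: 619 kg at 10%; over-quota: 326 kg at 19%.
Pro-rata value split: in-quota = £6,804.00 × 619/945 = £4,456.80; over-quota = £6,804.00 − £4,456.80 = £2,347.20.
In-quota duty = £4,456.80 × 10% = £445.68. Over-quota duty = £2,347.20 × 19% = £445.97.
Line duty = £445.68 + £445.97 = £891.65.
Line 2 (95.27, Ilesta, 3,140 kg, £317,611.00):
Base rate for 95.27 is 4% + £1.22/kg.
Additional duty on 95.27 from Ilesta: +65.7%. Applied ad valorem rate: 4% + 65.7% = 69.7%.
Duty = £317,611.00 × 69.7% + 3,140 × £1.22 = £225,205.67.
Line 3 (12.32, Velmark, 564 units, £70,099.56):
Base rate for 12.32 is 24%.
Origin Velmark qualifies under the Astara–Velmark agreement and 12.32 is covered: preferential rate 22.5% applies instead.
The additional-duty order on 12.32 targets Ilesta, not Velmark; it does not apply.
Duty = £70,099.56 × 22.5% = £15,772.40.
Total = £891.65 + £225,205.67 + £15,772.40 = £241,869.72.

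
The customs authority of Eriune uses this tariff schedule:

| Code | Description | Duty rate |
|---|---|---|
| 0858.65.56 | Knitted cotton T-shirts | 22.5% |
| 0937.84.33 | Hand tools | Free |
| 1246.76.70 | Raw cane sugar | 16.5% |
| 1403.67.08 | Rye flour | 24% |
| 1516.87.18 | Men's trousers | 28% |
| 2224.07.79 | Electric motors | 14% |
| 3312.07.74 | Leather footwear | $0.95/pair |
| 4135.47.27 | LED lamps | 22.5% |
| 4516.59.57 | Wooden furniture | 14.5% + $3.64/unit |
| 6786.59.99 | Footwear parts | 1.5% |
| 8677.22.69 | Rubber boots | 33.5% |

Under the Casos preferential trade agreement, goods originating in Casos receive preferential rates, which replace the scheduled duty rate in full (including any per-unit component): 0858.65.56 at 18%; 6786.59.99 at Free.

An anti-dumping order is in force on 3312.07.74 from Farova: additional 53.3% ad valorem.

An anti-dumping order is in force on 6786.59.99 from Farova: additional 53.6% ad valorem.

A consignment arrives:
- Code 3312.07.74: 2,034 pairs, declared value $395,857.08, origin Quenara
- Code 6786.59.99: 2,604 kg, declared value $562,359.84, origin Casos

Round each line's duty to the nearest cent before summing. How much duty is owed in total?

Line 1 (3312.07.74, Quenara, 2,034 pairs, $395,857.08):
Base rate for 3312.07.74 is $0.95/pair.
The additional-duty order on 3312.07.74 targets Farova, not Quenara; it does not apply.
Duty = 2,034 × $0.95 = $1,932.30.
Line 2 (6786.59.99, Casos, 2,604 kg, $562,359.84):
Base rate for 6786.59.99 is 1.5%.
Origin Casos qualifies under the Eriune–Casos agreement and 6786.59.99 is covered: preferential rate Free applies instead.
The additional-duty order on 6786.59.99 targets Farova, not Casos; it does not apply.
Duty = $562,359.84 × 0% = $0.00.
Total = $1,932.30 + $0.00 = $1,932.30.

$1,932.30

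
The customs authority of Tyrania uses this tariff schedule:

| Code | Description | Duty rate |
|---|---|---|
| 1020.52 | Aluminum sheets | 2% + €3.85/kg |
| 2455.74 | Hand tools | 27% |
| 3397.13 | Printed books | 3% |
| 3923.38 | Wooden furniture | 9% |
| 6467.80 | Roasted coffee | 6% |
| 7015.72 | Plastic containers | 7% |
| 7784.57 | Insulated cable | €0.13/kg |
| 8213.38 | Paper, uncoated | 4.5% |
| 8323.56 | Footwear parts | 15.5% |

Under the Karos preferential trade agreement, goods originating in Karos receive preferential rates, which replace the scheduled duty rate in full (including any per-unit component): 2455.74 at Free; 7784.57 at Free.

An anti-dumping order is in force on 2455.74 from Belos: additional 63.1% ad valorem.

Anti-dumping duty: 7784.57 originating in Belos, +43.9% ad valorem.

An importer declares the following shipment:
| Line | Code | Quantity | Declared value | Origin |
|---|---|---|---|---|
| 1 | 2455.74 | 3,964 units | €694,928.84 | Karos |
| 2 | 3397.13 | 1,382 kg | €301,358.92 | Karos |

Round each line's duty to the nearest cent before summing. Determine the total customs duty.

€9,040.77

Line 1 (2455.74, Karos, 3,964 units, €694,928.84):
Base rate for 2455.74 is 27%.
Origin Karos qualifies under the Tyrania–Karos agreement and 2455.74 is covered: preferential rate Free applies instead.
The additional-duty order on 2455.74 targets Belos, not Karos; it does not apply.
Duty = €694,928.84 × 0% = €0.00.
Line 2 (3397.13, Karos, 1,382 kg, €301,358.92):
Base rate for 3397.13 is 3%.
Origin Karos is the FTA partner but 3397.13 is not on the preference list; base rate stands.
Duty = €301,358.92 × 3% = €9,040.77.
Total = €0.00 + €9,040.77 = €9,040.77.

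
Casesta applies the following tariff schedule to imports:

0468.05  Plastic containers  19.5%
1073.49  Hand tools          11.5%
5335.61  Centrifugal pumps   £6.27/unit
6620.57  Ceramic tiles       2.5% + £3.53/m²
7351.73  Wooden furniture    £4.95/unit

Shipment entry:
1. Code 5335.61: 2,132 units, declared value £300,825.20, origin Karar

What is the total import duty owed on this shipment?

Line 1 (5335.61, Karar, 2,132 units, £300,825.20):
Base rate for 5335.61 is £6.27/unit.
Duty = 2,132 × £6.27 = £13,367.64.

£13,367.64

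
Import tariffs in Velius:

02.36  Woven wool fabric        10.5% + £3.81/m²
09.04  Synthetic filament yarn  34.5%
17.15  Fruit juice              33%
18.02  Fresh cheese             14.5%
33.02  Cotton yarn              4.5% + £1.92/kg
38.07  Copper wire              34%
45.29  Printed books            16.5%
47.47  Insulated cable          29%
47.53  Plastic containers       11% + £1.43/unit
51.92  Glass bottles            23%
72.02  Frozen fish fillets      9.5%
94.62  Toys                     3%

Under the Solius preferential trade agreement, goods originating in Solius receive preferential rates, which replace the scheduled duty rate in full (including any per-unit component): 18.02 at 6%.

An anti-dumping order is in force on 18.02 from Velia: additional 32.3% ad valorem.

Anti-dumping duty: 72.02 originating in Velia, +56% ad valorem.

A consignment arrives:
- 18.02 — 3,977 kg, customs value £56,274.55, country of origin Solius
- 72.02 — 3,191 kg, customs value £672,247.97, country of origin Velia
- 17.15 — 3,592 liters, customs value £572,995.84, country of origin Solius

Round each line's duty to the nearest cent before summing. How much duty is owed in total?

Line 1 (18.02, Solius, 3,977 kg, £56,274.55):
Base rate for 18.02 is 14.5%.
Origin Solius qualifies under the Velius–Solius agreement and 18.02 is covered: preferential rate 6% applies instead.
The additional-duty order on 18.02 targets Velia, not Solius; it does not apply.
Duty = £56,274.55 × 6% = £3,376.47.
Line 2 (72.02, Velia, 3,191 kg, £672,247.97):
Base rate for 72.02 is 9.5%.
Additional duty on 72.02 from Velia: +56%. Applied ad valorem rate: 9.5% + 56% = 65.5%.
Duty = £672,247.97 × 65.5% = £440,322.42.
Line 3 (17.15, Solius, 3,592 liters, £572,995.84):
Base rate for 17.15 is 33%.
Origin Solius is the FTA partner but 17.15 is not on the preference list; base rate stands.
Duty = £572,995.84 × 33% = £189,088.63.
Total = £3,376.47 + £440,322.42 + £189,088.63 = £632,787.52.

£632,787.52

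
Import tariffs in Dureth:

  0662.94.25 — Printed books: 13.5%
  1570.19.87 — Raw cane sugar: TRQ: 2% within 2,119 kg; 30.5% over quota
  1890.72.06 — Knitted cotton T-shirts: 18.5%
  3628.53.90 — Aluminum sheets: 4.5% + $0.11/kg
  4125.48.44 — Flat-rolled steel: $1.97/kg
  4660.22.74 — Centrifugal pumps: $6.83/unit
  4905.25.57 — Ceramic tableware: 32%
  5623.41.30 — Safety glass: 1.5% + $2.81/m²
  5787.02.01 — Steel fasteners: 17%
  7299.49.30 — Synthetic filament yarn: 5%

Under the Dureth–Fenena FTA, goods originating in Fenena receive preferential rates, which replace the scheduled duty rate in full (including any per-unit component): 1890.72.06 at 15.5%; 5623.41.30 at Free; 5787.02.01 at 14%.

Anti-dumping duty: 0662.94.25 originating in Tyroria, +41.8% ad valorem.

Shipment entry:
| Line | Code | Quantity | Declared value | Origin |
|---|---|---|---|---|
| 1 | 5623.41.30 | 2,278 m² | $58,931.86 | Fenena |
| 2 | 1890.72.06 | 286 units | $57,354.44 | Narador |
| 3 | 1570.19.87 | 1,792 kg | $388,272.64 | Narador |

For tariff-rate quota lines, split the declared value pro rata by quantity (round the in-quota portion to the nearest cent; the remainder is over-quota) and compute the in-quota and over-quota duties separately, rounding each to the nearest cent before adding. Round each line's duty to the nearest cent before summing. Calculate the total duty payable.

$18,376.02

Line 1 (5623.41.30, Fenena, 2,278 m², $58,931.86):
Base rate for 5623.41.30 is 1.5% + $2.81/m².
Origin Fenena qualifies under the Dureth–Fenena agreement and 5623.41.30 is covered: preferential rate Free applies instead.
Duty = $58,931.86 × 0% = $0.00.
Line 2 (1890.72.06, Narador, 286 units, $57,354.44):
Base rate for 1890.72.06 is 18.5%.
1890.72.06 has an FTA preferential rate, but origin Narador is not Fenena; base rate stands.
Duty = $57,354.44 × 18.5% = $10,610.57.
Line 3 (1570.19.87, Narador, 1,792 kg, $388,272.64):
Code 1570.19.87 is under a tariff-rate quota (threshold 2,119 kg). Quantity 1,792 kg is within the quota, so the in-quota rate 2% applies to the full value.
Duty = $388,272.64 × 2% = $7,765.45.
Total = $0.00 + $10,610.57 + $7,765.45 = $18,376.02.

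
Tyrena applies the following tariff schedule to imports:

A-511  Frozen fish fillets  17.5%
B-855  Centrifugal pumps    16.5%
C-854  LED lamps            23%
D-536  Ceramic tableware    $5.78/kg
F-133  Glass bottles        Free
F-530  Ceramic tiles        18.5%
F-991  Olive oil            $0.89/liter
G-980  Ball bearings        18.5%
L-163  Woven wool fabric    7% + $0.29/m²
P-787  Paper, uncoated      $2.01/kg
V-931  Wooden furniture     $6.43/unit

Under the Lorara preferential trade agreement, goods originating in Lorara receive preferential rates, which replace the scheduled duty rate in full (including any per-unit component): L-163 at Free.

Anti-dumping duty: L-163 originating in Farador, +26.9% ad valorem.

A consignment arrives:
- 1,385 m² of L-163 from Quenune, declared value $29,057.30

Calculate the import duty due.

$2,435.66

Line 1 (L-163, Quenune, 1,385 m², $29,057.30):
Base rate for L-163 is 7% + $0.29/m².
L-163 has an FTA preferential rate, but origin Quenune is not Lorara; base rate stands.
The additional-duty order on L-163 targets Farador, not Quenune; it does not apply.
Duty = $29,057.30 × 7% + 1,385 × $0.29 = $2,435.66.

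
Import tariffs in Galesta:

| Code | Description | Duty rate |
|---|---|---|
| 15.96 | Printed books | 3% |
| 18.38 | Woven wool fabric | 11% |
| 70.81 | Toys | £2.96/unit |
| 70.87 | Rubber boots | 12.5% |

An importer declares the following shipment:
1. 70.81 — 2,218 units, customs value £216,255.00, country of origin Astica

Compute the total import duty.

£6,565.28

Line 1 (70.81, Astica, 2,218 units, £216,255.00):
Base rate for 70.81 is £2.96/unit.
Duty = 2,218 × £2.96 = £6,565.28.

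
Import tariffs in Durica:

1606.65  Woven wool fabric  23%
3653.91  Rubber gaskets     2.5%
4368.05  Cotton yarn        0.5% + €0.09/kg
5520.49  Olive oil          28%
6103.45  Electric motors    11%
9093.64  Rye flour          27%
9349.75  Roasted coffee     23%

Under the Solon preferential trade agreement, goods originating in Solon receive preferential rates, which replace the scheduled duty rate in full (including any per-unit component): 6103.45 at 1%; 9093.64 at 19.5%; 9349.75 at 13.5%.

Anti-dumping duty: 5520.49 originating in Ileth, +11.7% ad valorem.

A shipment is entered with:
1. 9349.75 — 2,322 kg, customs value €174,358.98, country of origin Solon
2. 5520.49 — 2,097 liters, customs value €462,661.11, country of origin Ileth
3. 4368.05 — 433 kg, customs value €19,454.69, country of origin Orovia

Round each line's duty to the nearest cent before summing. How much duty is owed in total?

€207,351.16

Line 1 (9349.75, Solon, 2,322 kg, €174,358.98):
Base rate for 9349.75 is 23%.
Origin Solon qualifies under the Durica–Solon agreement and 9349.75 is covered: preferential rate 13.5% applies instead.
Duty = €174,358.98 × 13.5% = €23,538.46.
Line 2 (5520.49, Ileth, 2,097 liters, €462,661.11):
Base rate for 5520.49 is 28%.
Additional duty on 5520.49 from Ileth: +11.7%. Applied ad valorem rate: 28% + 11.7% = 39.7%.
Duty = €462,661.11 × 39.7% = €183,676.46.
Line 3 (4368.05, Orovia, 433 kg, €19,454.69):
Base rate for 4368.05 is 0.5% + €0.09/kg.
Duty = €19,454.69 × 0.5% + 433 × €0.09 = €136.24.
Total = €23,538.46 + €183,676.46 + €136.24 = €207,351.16.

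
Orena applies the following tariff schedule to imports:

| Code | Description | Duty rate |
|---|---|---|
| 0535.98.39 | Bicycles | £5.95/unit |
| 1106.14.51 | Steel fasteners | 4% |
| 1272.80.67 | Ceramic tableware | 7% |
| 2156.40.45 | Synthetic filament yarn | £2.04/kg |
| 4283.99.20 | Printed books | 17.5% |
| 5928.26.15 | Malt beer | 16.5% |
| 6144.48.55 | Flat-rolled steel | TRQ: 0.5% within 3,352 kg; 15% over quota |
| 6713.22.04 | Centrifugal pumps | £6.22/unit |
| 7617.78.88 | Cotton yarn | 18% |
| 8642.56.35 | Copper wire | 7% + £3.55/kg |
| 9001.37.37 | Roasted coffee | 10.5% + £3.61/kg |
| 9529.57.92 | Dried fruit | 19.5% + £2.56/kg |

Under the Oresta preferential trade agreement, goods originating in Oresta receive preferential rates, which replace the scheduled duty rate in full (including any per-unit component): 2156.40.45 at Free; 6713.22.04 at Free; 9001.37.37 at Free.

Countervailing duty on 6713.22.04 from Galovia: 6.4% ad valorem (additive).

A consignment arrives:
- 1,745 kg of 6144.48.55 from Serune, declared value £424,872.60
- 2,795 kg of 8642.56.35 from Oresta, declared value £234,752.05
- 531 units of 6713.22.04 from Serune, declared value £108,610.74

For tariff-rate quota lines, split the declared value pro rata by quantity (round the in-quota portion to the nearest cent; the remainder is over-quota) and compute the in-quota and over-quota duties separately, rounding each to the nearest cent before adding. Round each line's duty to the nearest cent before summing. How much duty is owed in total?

£31,782.07

Line 1 (6144.48.55, Serune, 1,745 kg, £424,872.60):
Code 6144.48.55 is under a tariff-rate quota (threshold 3,352 kg). Quantity 1,745 kg is within the quota, so the in-quota rate 0.5% applies to the full value.
Duty = £424,872.60 × 0.5% = £2,124.36.
Line 2 (8642.56.35, Oresta, 2,795 kg, £234,752.05):
Base rate for 8642.56.35 is 7% + £3.55/kg.
Origin Oresta is the FTA partner but 8642.56.35 is not on the preference list; base rate stands.
Duty = £234,752.05 × 7% + 2,795 × £3.55 = £26,354.89.
Line 3 (6713.22.04, Serune, 531 units, £108,610.74):
Base rate for 6713.22.04 is £6.22/unit.
6713.22.04 has an FTA preferential rate, but origin Serune is not Oresta; base rate stands.
The additional-duty order on 6713.22.04 targets Galovia, not Serune; it does not apply.
Duty = 531 × £6.22 = £3,302.82.
Total = £2,124.36 + £26,354.89 + £3,302.82 = £31,782.07.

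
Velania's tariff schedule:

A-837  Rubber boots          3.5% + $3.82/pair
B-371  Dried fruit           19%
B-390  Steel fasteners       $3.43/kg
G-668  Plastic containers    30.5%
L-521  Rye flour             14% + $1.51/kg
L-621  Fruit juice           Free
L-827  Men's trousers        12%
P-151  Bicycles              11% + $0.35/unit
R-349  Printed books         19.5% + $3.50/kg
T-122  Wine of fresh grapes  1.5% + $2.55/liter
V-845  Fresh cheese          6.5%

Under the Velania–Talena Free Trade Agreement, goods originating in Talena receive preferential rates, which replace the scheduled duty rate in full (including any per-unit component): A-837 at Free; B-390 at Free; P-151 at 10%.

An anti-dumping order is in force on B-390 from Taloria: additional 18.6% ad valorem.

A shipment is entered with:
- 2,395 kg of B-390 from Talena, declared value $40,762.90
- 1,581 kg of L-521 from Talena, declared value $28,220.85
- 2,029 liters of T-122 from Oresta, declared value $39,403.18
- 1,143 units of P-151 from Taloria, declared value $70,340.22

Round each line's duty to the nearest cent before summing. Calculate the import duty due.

$20,240.70

Line 1 (B-390, Talena, 2,395 kg, $40,762.90):
Base rate for B-390 is $3.43/kg.
Origin Talena qualifies under the Velania–Talena agreement and B-390 is covered: preferential rate Free applies instead.
The additional-duty order on B-390 targets Taloria, not Talena; it does not apply.
Duty = $40,762.90 × 0% = $0.00.
Line 2 (L-521, Talena, 1,581 kg, $28,220.85):
Base rate for L-521 is 14% + $1.51/kg.
Origin Talena is the FTA partner but L-521 is not on the preference list; base rate stands.
Duty = $28,220.85 × 14% + 1,581 × $1.51 = $6,338.23.
Line 3 (T-122, Oresta, 2,029 liters, $39,403.18):
Base rate for T-122 is 1.5% + $2.55/liter.
Duty = $39,403.18 × 1.5% + 2,029 × $2.55 = $5,765.00.
Line 4 (P-151, Taloria, 1,143 units, $70,340.22):
Base rate for P-151 is 11% + $0.35/unit.
P-151 has an FTA preferential rate, but origin Taloria is not Talena; base rate stands.
Duty = $70,340.22 × 11% + 1,143 × $0.35 = $8,137.47.
Total = $0.00 + $6,338.23 + $5,765.00 + $8,137.47 = $20,240.70.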